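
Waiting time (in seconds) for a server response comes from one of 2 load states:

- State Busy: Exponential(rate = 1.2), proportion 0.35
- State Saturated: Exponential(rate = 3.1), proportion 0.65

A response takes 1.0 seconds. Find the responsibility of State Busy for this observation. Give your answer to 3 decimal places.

Apply Bayes' rule: the posterior for each component is proportional to its prior times its likelihood at x.
Component likelihoods at x = 1.0 seconds:
  L_Busy = 0.361433
  L_Saturated = 0.139653
Prior × likelihood for each component:
  w_Busy·L_Busy = 0.35 × 0.361433 = 0.126502
  w_Saturated·L_Saturated = 0.65 × 0.139653 = 0.0907741
Sum: 0.126502 + 0.0907741 = 0.217276
Responsibility of State Busy: 0.126502 / 0.217276 ≈ 0.582

0.582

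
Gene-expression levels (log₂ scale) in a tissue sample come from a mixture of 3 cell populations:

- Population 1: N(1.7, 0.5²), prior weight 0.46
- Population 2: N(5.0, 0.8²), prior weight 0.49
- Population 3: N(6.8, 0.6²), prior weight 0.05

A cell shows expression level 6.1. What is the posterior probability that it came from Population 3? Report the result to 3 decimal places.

0.151

Posterior ∝ prior × likelihood, so P(k | x) ∝ w_k f_k(x); normalise over all components.
Component likelihoods at x = 6.1:
  f_1 = (1/(0.5·√(2π)))·exp(−(6.1−1.7)²/(2·0.5²)) = 0.797885·exp(-38.72000) = 1.21915e-17
  f_2 = (1/(0.8·√(2π)))·exp(−(6.1−5.0)²/(2·0.8²)) = 0.498678·exp(-0.94531) = 0.193765
  f_3 = (1/(0.6·√(2π)))·exp(−(6.1−6.8)²/(2·0.6²)) = 0.664904·exp(-0.68056) = 0.336664
Multiply by the mixture weights:
  w_1·f_1 = 0.46 × 1.21915e-17 = 5.6081e-18
  w_2·f_2 = 0.49 × 0.193765 = 0.094945
  w_3·f_3 = 0.05 × 0.336664 = 0.0168332
Marginal: 5.6081e-18 + 0.094945 + 0.0168332 = 0.111778
P(Population 3 | 6.1) ≈ 0.151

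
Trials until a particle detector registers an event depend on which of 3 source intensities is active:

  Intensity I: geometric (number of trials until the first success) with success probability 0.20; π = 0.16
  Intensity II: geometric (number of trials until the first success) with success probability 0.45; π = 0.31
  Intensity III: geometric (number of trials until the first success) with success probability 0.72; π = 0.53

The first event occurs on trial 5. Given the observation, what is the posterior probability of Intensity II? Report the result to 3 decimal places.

0.452

P(component k | x) = w_k·f_k(x) / marginal(x), where marginal(x) = Σ_j w_j·f_j(x).
Geometric probabilities:
  p_I = 0.08192
  p_II = 0.0411778
  p_III = 0.00442552
Prior × likelihood for each component:
  w_I·p_I = 0.16 × 0.08192 = 0.0131072
  w_II·p_II = 0.31 × 0.0411778 = 0.0127651
  w_III·p_III = 0.53 × 0.00442552 = 0.00234553
Normaliser: 0.0131072 + 0.0127651 + 0.00234553 = 0.0282178
P(Intensity II | the observation) ≈ 0.452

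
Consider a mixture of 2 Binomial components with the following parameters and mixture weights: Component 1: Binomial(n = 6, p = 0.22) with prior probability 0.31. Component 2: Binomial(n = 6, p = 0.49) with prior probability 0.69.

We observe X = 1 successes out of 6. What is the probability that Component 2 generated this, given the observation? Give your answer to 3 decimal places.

P(component k | x) = π_k·f_k(x) / marginal(x), where marginal(x) = Σ_j π_j·f_j(x).
Evaluate each component's likelihood at the observed value:
  L_1 = 0.381107
  L_2 = 0.101437
Unnormalised posteriors:
  π_1·L_1 = 0.31 × 0.381107 = 0.118143
  π_2·L_2 = 0.69 × 0.101437 = 0.0699918
Denominator: 0.118143 + 0.0699918 = 0.188135
Responsibility of Component 2: 0.0699918 / 0.188135 ≈ 0.372

0.372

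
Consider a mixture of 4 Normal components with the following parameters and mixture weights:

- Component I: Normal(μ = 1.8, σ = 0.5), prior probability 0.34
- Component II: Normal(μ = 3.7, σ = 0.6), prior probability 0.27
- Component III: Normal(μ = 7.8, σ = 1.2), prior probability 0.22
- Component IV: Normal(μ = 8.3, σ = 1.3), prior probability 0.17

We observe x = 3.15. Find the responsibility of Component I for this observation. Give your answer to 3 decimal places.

The responsibility of component k is π_k f_k(x) divided by Σ_j π_j f_j(x).
Normal densities:
  L_I = (1/(0.5·√(2π)))·exp(−(3.15−1.8)²/(2·0.5²)) = 0.797885·exp(-3.64500) = 0.0208419
  L_II = (1/(0.6·√(2π)))·exp(−(3.15−3.7)²/(2·0.6²)) = 0.664904·exp(-0.42014) = 0.436812
  L_III = (1/(1.2·√(2π)))·exp(−(3.15−7.8)²/(2·1.2²)) = 0.332452·exp(-7.50781) = 0.000182443
  L_IV = (1/(1.3·√(2π)))·exp(−(3.15−8.3)²/(2·1.3²)) = 0.306879·exp(-7.84689) = 0.000119979
Prior × likelihood for each component:
  π_I·L_I = 0.34 × 0.0208419 = 0.00708624
  π_II·L_II = 0.27 × 0.436812 = 0.117939
  π_III·L_III = 0.22 × 0.000182443 = 4.01375e-05
  π_IV·L_IV = 0.17 × 0.000119979 = 2.03964e-05
Marginal: 0.00708624 + 0.117939 + 4.01375e-05 + 2.03964e-05 = 0.125086
P(Component I | the observation) = 0.00708624 / 0.125086 ≈ 0.057

0.057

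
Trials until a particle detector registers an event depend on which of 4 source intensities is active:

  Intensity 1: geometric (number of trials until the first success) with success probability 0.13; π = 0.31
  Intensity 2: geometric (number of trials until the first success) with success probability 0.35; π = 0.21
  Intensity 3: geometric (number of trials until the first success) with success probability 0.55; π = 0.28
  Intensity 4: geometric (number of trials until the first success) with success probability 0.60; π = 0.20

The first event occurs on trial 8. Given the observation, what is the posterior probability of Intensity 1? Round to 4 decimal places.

Posterior ∝ prior × likelihood, so P(k | x) ∝ π_k f_k(x); normalise over all components.
Evaluate each component's likelihood at the observed value:
  p_1 = 0.0490431
  p_2 = 0.0171578
  p_3 = 0.00205518
  p_4 = 0.00098304
Unnormalised posteriors:
  π_1·p_1 = 0.31 × 0.0490431 = 0.0152034
  π_2·p_2 = 0.21 × 0.0171578 = 0.00360314
  π_3·p_3 = 0.28 × 0.00205518 = 0.000575451
  π_4·p_4 = 0.20 × 0.00098304 = 0.000196608
Marginal: 0.0152034 + 0.00360314 + 0.000575451 + 0.000196608 = 0.0195786
Responsibility of Intensity 1: 0.0152034 / 0.0195786 ≈ 0.7765

0.7765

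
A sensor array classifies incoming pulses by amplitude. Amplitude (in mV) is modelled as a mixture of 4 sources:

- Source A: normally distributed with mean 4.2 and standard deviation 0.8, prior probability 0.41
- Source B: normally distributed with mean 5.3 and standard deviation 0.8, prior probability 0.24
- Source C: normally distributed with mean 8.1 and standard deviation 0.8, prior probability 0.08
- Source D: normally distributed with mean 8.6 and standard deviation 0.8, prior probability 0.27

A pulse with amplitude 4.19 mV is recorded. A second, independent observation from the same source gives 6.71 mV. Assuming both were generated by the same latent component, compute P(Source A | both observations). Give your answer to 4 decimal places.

Apply Bayes' rule: the posterior for each component is proportional to its prior times its likelihood at x.
Since both observations come from the same component, the likelihood for component k is f_k(x₁)·f_k(x₂).
  f_A = [0.498639] × [0.00363281] = 0.00181146
  f_B = [0.190449] × [0.105505] = 0.0200933
  f_C = [3.24102e-06] × [0.110223] = 3.57235e-07
  f_D = [1.25668e-07] × [0.0306079] = 3.84643e-09
Unnormalised posteriors:
  P(Z=A)·f_A = 0.41 × 0.00181146 = 0.000742699
  P(Z=B)·f_B = 0.24 × 0.0200933 = 0.00482238
  P(Z=C)·f_C = 0.08 × 3.57235e-07 = 2.85788e-08
  P(Z=D)·f_D = 0.27 × 3.84643e-09 = 1.03854e-09
Evidence: 0.000742699 + 0.00482238 + 2.85788e-08 + 1.03854e-09 = 0.00556511
P(Source A | data) = 0.000742699 / 0.00556511 ≈ 0.1335

0.1335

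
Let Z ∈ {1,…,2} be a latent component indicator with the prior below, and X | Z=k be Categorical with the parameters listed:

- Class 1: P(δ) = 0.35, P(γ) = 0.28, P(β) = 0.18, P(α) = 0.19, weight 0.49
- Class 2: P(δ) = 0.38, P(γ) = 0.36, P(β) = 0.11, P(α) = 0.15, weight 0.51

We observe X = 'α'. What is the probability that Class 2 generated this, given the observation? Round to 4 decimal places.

0.4511

By Bayes' theorem, P(k | x) = w_k f_k(x) / Σ_j w_j f_j(x).
Evaluate each component's likelihood at the observed value:
  f_1 = P(α | comp) = 0.19
  f_2 = P(α | comp) = 0.15
Multiply by the mixture weights:
  w_1·f_1 = 0.49 × 0.19 = 0.0931
  w_2·f_2 = 0.51 × 0.15 = 0.0765
Marginal: 0.0931 + 0.0765 = 0.1696
So the posterior for Class 2 is 0.0765 / 0.1696 ≈ 0.4511.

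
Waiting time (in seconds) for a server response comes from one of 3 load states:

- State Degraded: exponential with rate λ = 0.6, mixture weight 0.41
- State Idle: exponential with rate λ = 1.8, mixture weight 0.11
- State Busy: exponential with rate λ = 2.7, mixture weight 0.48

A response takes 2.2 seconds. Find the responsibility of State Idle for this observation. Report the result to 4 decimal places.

Posterior ∝ prior × likelihood, so P(k | x) ∝ π_k f_k(x); normalise over all components.
Component likelihoods at x = 2.2 seconds:
  f_Degraded = 0.6·e^(−0.6·2.2) = 0.6·e^(−1.3200) = 0.160281
  f_Idle = 1.8·e^(−1.8·2.2) = 1.8·e^(−3.9600) = 0.0343136
  f_Busy = 2.7·e^(−2.7·2.2) = 2.7·e^(−5.9400) = 0.00710648
Weight by the priors:
  π_Degraded·f_Degraded = 0.41 × 0.160281 = 0.0657153
  π_Idle·f_Idle = 0.11 × 0.0343136 = 0.0037745
  π_Busy·f_Busy = 0.48 × 0.00710648 = 0.00341111
Denominator: 0.0657153 + 0.0037745 + 0.00341111 = 0.0729009
So the posterior for State Idle is 0.0037745 / 0.0729009 ≈ 0.0518.

0.0518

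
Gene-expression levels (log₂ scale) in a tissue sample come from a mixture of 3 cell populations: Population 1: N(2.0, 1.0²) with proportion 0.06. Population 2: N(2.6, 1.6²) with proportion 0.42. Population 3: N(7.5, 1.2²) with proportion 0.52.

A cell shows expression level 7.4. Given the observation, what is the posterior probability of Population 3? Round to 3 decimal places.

0.993

Posterior ∝ prior × likelihood, so P(k | x) ∝ π_k f_k(x); normalise over all components.
Evaluate each component's likelihood at the observed value:
  L_1 = (1/(1.0·√(2π)))·exp(−(7.4−2.0)²/(2·1.0²)) = 0.398942·exp(-14.58000) = 1.85736e-07
  L_2 = (1/(1.6·√(2π)))·exp(−(7.4−2.6)²/(2·1.6²)) = 0.249339·exp(-4.50000) = 0.00276991
  L_3 = (1/(1.2·√(2π)))·exp(−(7.4−7.5)²/(2·1.2²)) = 0.332452·exp(-0.00347) = 0.3313
Multiply by the mixture weights:
  π_1·L_1 = 0.06 × 1.85736e-07 = 1.11442e-08
  π_2·L_2 = 0.42 × 0.00276991 = 0.00116336
  π_3·L_3 = 0.52 × 0.3313 = 0.172276
Denominator: 1.11442e-08 + 0.00116336 + 0.172276 = 0.173439
Responsibility of Population 3: 0.172276 / 0.173439 ≈ 0.993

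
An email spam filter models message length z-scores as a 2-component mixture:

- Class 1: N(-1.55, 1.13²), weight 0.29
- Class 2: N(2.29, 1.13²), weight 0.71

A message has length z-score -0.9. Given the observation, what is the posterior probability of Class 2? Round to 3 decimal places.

0.051

By Bayes' theorem, P(k | x) = π_k f_k(x) / Σ_j π_j f_j(x).
Component likelihoods at x = -0.9:
  f_1 = (1/(1.13·√(2π)))·exp(−(-0.9−-1.55)²/(2·1.13²)) = 0.353046·exp(-0.16544) = 0.299214
  f_2 = (1/(1.13·√(2π)))·exp(−(-0.9−2.29)²/(2·1.13²)) = 0.353046·exp(-3.98469) = 0.00656603
Multiply by the mixture weights:
  π_1·f_1 = 0.29 × 0.299214 = 0.0867721
  π_2·f_2 = 0.71 × 0.00656603 = 0.00466188
Evidence: 0.0867721 + 0.00466188 = 0.091434
So the posterior for Class 2 is 0.00466188 / 0.091434 ≈ 0.051.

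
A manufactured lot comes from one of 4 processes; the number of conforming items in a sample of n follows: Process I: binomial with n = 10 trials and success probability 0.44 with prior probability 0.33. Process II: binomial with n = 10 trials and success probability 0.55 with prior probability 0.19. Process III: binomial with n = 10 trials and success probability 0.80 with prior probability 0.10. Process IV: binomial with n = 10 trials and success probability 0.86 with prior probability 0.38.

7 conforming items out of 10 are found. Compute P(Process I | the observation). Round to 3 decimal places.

Posterior ∝ prior × likelihood, so P(k | x) ∝ w_k f_k(x); normalise over all components.
Evaluate each component's likelihood at the observed value:
  L_I = 0.0672844
  L_II = 0.166478
  L_III = 0.201327
  L_IV = 0.114566
Multiply by the mixture weights:
  w_I·L_I = 0.33 × 0.0672844 = 0.0222038
  w_II·L_II = 0.19 × 0.166478 = 0.0316309
  w_III·L_III = 0.10 × 0.201327 = 0.0201327
  w_IV·L_IV = 0.38 × 0.114566 = 0.043535
Evidence: 0.0222038 + 0.0316309 + 0.0201327 + 0.043535 = 0.117502
So the posterior for Process I is 0.0222038 / 0.117502 ≈ 0.189.

0.189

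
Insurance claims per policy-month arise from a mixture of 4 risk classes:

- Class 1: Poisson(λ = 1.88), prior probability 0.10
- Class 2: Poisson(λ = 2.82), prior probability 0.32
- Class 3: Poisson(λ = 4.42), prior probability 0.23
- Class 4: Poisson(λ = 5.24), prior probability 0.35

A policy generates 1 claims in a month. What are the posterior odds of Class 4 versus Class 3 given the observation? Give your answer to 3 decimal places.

0.795

Posterior odds = (P(Z=i) f_i(x)) / (P(Z=j) f_j(x)); the normalising sum cancels.
Evaluate each component's likelihood at the observed value:
  f_1 = e^(−1.88)·1.88^1/1! = 0.286869
  f_2 = e^(−2.82)·2.82^1/1! = 0.168089
  f_3 = e^(−4.42)·4.42^1/1! = 0.0531913
  f_4 = e^(−5.24)·5.24^1/1! = 0.0277733
0.00972067 / 0.012234 ≈ 0.795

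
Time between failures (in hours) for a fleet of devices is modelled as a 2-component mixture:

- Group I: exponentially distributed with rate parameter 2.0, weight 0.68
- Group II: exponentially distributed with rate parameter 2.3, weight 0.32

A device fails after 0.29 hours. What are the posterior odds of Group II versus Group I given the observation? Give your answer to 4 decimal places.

0.4961

Since P(k|x) ∝ π_k f_k(x), the posterior odds are π_i f_i(x) / (π_j f_j(x)).
Exponential densities:
  L_I = 2.0·e^(−2.0·0.29) = 2.0·e^(−0.5800) = 1.1198
  L_II = 2.3·e^(−2.3·0.29) = 2.3·e^(−0.6670) = 1.18047
Odds = (0.32/0.68) × (1.18047/1.1198) = 0.470588 × 1.05418 ≈ 0.4961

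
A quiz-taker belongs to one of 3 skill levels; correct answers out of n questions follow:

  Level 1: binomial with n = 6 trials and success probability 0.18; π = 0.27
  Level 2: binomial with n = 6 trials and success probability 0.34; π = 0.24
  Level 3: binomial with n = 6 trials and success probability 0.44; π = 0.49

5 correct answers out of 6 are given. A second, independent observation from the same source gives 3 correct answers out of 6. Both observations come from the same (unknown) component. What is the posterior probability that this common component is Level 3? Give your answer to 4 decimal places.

Apply Bayes' rule: the posterior for each component is proportional to its prior times its likelihood at x.
Since both observations come from the same component, the likelihood for component k is f_k(x₁)·f_k(x₂).
  p_1 = [0.000929667] × [0.0643116] = 5.97884e-05
  p_2 = [0.0179924] × [0.225995] = 0.0040662
  p_3 = [0.0554119] × [0.299193] = 0.0165789
Unnormalised posteriors:
  w_1·p_1 = 0.27 × 5.97884e-05 = 1.61429e-05
  w_2·p_2 = 0.24 × 0.0040662 = 0.000975887
  w_3·p_3 = 0.49 × 0.0165789 = 0.00812364
Marginal: 1.61429e-05 + 0.000975887 + 0.00812364 = 0.00911567
P(Level 3 | x₁,x₂) = 0.00812364 / 0.00911567 ≈ 0.8912

0.8912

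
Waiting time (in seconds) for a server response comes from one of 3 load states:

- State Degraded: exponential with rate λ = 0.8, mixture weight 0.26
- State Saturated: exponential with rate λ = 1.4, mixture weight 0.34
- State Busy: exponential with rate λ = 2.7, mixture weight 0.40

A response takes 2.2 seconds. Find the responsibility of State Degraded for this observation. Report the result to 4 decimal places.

0.5914

Apply Bayes' rule: the posterior for each component is proportional to its prior times its likelihood at x.
Component likelihoods at x = 2.2 seconds:
  p_Degraded = 0.137636
  p_Saturated = 0.064343
  p_Busy = 0.00710648
Prior × likelihood for each component:
  w_Degraded·p_Degraded = 0.26 × 0.137636 = 0.0357853
  w_Saturated·p_Saturated = 0.34 × 0.064343 = 0.0218766
  w_Busy·p_Busy = 0.40 × 0.00710648 = 0.00284259
Normaliser: 0.0357853 + 0.0218766 + 0.00284259 = 0.0605045
Responsibility of State Degraded: 0.0357853 / 0.0605045 ≈ 0.5914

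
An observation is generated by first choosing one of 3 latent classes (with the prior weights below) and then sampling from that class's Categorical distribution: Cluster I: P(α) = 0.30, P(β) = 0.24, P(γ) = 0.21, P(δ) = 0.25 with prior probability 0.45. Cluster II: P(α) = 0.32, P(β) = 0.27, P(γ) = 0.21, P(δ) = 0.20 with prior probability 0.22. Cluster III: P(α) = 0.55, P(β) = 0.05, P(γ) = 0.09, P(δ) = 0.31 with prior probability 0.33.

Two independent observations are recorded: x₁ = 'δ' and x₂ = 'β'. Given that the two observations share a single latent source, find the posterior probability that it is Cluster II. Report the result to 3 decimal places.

0.270

Posterior ∝ prior × likelihood, so P(k | x) ∝ P(Z=k) f_k(x); normalise over all components.
Since both observations come from the same component, the likelihood for component k is f_k(x₁)·f_k(x₂).
  L_I = [0.25] × [0.24] = 0.06
  L_II = [0.2] × [0.27] = 0.054
  L_III = [0.31] × [0.05] = 0.0155
Prior × likelihood for each component:
  P(Z=I)·L_I = 0.45 × 0.06 = 0.027
  P(Z=II)·L_II = 0.22 × 0.054 = 0.01188
  P(Z=III)·L_III = 0.33 × 0.0155 = 0.005115
Normaliser: 0.027 + 0.01188 + 0.005115 = 0.043995
Responsibility of Cluster II: 0.01188 / 0.043995 ≈ 0.270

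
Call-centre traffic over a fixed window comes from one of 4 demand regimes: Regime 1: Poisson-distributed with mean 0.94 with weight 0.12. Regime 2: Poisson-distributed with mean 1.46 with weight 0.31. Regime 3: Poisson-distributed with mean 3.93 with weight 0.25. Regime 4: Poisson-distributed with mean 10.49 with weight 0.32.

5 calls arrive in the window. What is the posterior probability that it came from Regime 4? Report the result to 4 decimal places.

P(component k | x) = P(Z=k)·f_k(x) / marginal(x), where marginal(x) = Σ_j P(Z=j)·f_j(x).
Poisson probabilities:
  L_1 = 0.00238903
  L_2 = 0.0128385
  L_3 = 0.153463
  L_4 = 0.0294406
Prior × likelihood for each component:
  P(Z=1)·L_1 = 0.12 × 0.00238903 = 0.000286683
  P(Z=2)·L_2 = 0.31 × 0.0128385 = 0.00397992
  P(Z=3)·L_3 = 0.25 × 0.153463 = 0.0383658
  P(Z=4)·L_4 = 0.32 × 0.0294406 = 0.009421
Sum: 0.000286683 + 0.00397992 + 0.0383658 + 0.009421 = 0.0520534
So the posterior for Regime 4 is 0.009421 / 0.0520534 ≈ 0.1810.

0.1810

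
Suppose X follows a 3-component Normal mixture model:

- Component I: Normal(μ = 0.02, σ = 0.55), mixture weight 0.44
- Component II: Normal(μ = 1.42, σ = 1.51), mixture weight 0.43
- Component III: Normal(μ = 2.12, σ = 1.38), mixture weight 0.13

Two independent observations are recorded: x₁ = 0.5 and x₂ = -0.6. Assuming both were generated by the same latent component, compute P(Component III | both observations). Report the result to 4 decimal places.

P(component k | x) = π_k·f_k(x) / marginal(x), where marginal(x) = Σ_j π_j·f_j(x).
Since both observations come from the same component, the likelihood for component k is f_k(x₁)·f_k(x₂).
  f_I = [(1/(0.55·√(2π)))·exp(−(0.5−0.02)²/(2·0.55²)) = 0.725350·exp(-0.38083) = 0.495629] × [0.384246] = 0.190443
  f_II = [(1/(1.51·√(2π)))·exp(−(0.5−1.42)²/(2·1.51²)) = 0.264200·exp(-0.18561) = 0.219445] × [0.107977] = 0.0236951
  f_III = [(1/(1.38·√(2π)))·exp(−(0.5−2.12)²/(2·1.38²)) = 0.289089·exp(-0.68904) = 0.14514] × [0.0414416] = 0.00601482
Unnormalised posteriors:
  π_I·f_I = 0.44 × 0.190443 = 0.083795
  π_II·f_II = 0.43 × 0.0236951 = 0.0101889
  π_III·f_III = 0.13 × 0.00601482 = 0.000781926
Marginal: 0.083795 + 0.0101889 + 0.000781926 = 0.0947658
So the posterior for Component III is 0.000781926 / 0.0947658 ≈ 0.0083.

0.0083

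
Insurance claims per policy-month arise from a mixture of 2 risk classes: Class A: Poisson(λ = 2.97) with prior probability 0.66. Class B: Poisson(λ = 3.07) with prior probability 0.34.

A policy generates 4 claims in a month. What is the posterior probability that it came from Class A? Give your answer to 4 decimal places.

0.6527

By Bayes' theorem, P(k | x) = P(Z=k) f_k(x) / Σ_j P(Z=j) f_j(x).
Component likelihoods at x = 4 claims:
  f_A = e^(−2.97)·2.97^4/4! = 0.166326
  f_B = e^(−3.07)·3.07^4/4! = 0.171814
Prior × likelihood for each component:
  P(Z=A)·f_A = 0.66 × 0.166326 = 0.109775
  P(Z=B)·f_B = 0.34 × 0.171814 = 0.0584167
Evidence: 0.109775 + 0.0584167 = 0.168192
So the posterior for Class A is 0.109775 / 0.168192 ≈ 0.6527.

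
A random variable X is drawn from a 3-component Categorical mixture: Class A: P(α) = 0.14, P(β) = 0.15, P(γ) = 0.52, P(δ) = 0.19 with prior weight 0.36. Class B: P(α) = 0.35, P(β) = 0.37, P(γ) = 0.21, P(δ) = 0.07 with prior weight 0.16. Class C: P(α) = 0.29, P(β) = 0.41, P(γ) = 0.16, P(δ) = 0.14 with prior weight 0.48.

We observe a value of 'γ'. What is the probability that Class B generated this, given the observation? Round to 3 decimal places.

Posterior ∝ prior × likelihood, so P(k | x) ∝ P(Z=k) f_k(x); normalise over all components.
Evaluate each component's likelihood at the observed value:
  f_A = 0.52
  f_B = 0.21
  f_C = 0.16
Weight by the priors:
  P(Z=A)·f_A = 0.36 × 0.52 = 0.1872
  P(Z=B)·f_B = 0.16 × 0.21 = 0.0336
  P(Z=C)·f_C = 0.48 × 0.16 = 0.0768
Sum: 0.1872 + 0.0336 + 0.0768 = 0.2976
So the posterior for Class B is 0.0336 / 0.2976 ≈ 0.113.

0.113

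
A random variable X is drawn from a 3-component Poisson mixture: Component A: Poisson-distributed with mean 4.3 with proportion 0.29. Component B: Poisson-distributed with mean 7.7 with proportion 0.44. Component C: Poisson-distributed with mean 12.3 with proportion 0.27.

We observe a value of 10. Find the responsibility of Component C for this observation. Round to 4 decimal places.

0.3867

P(component k | x) = P(Z=k)·f_k(x) / marginal(x), where marginal(x) = Σ_j P(Z=j)·f_j(x).
Evaluate each component's likelihood at the observed value:
  p_A = 0.00808082
  p_B = 0.0914275
  p_C = 0.0994182
Prior × likelihood for each component:
  P(Z=A)·p_A = 0.29 × 0.00808082 = 0.00234344
  P(Z=B)·p_B = 0.44 × 0.0914275 = 0.0402281
  P(Z=C)·p_C = 0.27 × 0.0994182 = 0.0268429
Evidence: 0.00234344 + 0.0402281 + 0.0268429 = 0.0694144
Responsibility of Component C: 0.0268429 / 0.0694144 ≈ 0.3867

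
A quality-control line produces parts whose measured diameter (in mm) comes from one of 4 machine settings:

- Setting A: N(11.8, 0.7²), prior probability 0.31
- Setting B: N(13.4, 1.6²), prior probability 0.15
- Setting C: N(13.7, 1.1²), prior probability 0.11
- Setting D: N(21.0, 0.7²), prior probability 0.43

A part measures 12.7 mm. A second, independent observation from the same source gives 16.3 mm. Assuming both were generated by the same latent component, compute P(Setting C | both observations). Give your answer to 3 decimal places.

0.263

Posterior ∝ prior × likelihood, so P(k | x) ∝ P(Z=k) f_k(x); normalise over all components.
Since both observations come from the same component, the likelihood for component k is f_k(x₁)·f_k(x₂).
  f_A = [(1/(0.7·√(2π)))·exp(−(12.7−11.8)²/(2·0.7²)) = 0.569918·exp(-0.82653) = 0.249376] × [6.0516e-10] = 1.50912e-10
  f_B = [(1/(1.6·√(2π)))·exp(−(12.7−13.4)²/(2·1.6²)) = 0.249339·exp(-0.09570) = 0.226583] × [0.0482422] = 0.0109309
  f_C = [(1/(1.1·√(2π)))·exp(−(12.7−13.7)²/(2·1.1²)) = 0.362675·exp(-0.41322) = 0.239915] × [0.0222006] = 0.00532624
  f_D = [(1/(0.7·√(2π)))·exp(−(12.7−21.0)²/(2·0.7²)) = 0.569918·exp(-70.29592) = 1.68532e-31] × [9.25678e-11] = 1.56006e-41
Multiply by the mixture weights:
  P(Z=A)·f_A = 0.31 × 1.50912e-10 = 4.67828e-11
  P(Z=B)·f_B = 0.15 × 0.0109309 = 0.00163963
  P(Z=C)·f_C = 0.11 × 0.00532624 = 0.000585887
  P(Z=D)·f_D = 0.43 × 1.56006e-41 = 6.70828e-42
Sum: 4.67828e-11 + 0.00163963 + 0.000585887 + 6.70828e-42 = 0.00222552
Responsibility of Setting C: 0.000585887 / 0.00222552 ≈ 0.263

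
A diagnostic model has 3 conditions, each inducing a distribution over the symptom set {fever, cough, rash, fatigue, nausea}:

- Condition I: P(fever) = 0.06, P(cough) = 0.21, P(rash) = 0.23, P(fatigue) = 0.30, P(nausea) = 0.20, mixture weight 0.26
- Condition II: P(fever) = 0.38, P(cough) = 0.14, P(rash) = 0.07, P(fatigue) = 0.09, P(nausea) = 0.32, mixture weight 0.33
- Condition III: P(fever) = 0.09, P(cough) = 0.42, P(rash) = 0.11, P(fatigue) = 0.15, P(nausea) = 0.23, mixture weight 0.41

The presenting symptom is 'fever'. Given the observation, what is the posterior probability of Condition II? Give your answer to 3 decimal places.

0.705

By Bayes' theorem, P(k | x) = P(Z=k) f_k(x) / Σ_j P(Z=j) f_j(x).
Component likelihoods at x = 'fever':
  f_I = 0.06
  f_II = 0.38
  f_III = 0.09
Prior × likelihood for each component:
  P(Z=I)·f_I = 0.26 × 0.06 = 0.0156
  P(Z=II)·f_II = 0.33 × 0.38 = 0.1254
  P(Z=III)·f_III = 0.41 × 0.09 = 0.0369
Normaliser: 0.0156 + 0.1254 + 0.0369 = 0.1779
Responsibility of Condition II: 0.1254 / 0.1779 ≈ 0.705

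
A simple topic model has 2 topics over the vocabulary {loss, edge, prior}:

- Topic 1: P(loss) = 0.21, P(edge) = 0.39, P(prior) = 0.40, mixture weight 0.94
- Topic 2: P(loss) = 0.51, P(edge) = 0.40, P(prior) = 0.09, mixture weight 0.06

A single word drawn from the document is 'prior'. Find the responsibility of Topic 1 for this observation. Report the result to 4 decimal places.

Posterior ∝ prior × likelihood, so P(k | x) ∝ P(Z=k) f_k(x); normalise over all components.
Evaluate each component's likelihood at the observed value:
  p_1 = P(prior | comp) = 0.40
  p_2 = P(prior | comp) = 0.09
Multiply by the mixture weights:
  P(Z=1)·p_1 = 0.94 × 0.4 = 0.376
  P(Z=2)·p_2 = 0.06 × 0.09 = 0.0054
Marginal: 0.376 + 0.0054 = 0.3814
So the posterior for Topic 1 is 0.376 / 0.3814 ≈ 0.9858.

0.9858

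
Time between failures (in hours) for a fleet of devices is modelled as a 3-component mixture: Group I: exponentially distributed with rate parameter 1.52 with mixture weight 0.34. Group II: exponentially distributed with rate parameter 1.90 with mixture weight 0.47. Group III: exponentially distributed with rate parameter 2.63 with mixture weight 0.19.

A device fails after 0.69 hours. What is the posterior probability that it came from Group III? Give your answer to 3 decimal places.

0.162

The responsibility of component k is w_k f_k(x) divided by Σ_j w_j f_j(x).
Component likelihoods at x = 0.69 hours:
  f_I = 1.52·e^(−1.52·0.69) = 1.52·e^(−1.0488) = 0.532544
  f_II = 1.90·e^(−1.90·0.69) = 1.90·e^(−1.3110) = 0.512146
  f_III = 2.63·e^(−2.63·0.69) = 2.63·e^(−1.8147) = 0.428392
Prior × likelihood for each component:
  w_I·f_I = 0.34 × 0.532544 = 0.181065
  w_II·f_II = 0.47 × 0.512146 = 0.240708
  w_III·f_III = 0.19 × 0.428392 = 0.0813945
Denominator: 0.181065 + 0.240708 + 0.0813945 = 0.503168
P(Group III | the observation) = 0.0813945 / 0.503168 ≈ 0.162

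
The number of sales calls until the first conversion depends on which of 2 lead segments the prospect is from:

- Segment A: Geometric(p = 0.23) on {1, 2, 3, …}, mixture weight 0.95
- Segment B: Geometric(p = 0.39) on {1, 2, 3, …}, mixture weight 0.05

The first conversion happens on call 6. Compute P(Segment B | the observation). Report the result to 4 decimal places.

0.0271

The responsibility of component k is π_k f_k(x) divided by Σ_j π_j f_j(x).
Component likelihoods at x = 6:
  L_A = 0.23·(1−0.23)^5 = 0.23·0.270678 = 0.062256
  L_B = 0.39·(1−0.39)^5 = 0.39·0.0844596 = 0.0329393
Unnormalised posteriors:
  π_A·L_A = 0.95 × 0.062256 = 0.0591432
  π_B·L_B = 0.05 × 0.0329393 = 0.00164696
Evidence: 0.0591432 + 0.00164696 = 0.0607902
Responsibility of Segment B: 0.00164696 / 0.0607902 ≈ 0.0271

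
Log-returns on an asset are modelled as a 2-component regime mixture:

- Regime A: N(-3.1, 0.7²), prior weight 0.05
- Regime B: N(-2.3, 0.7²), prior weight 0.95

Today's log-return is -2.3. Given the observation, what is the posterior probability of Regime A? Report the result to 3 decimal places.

0.027

By Bayes' theorem, P(k | x) = w_k f_k(x) / Σ_j w_j f_j(x).
Normal densities:
  f_A = (1/(0.7·√(2π)))·exp(−(-2.3−-3.1)²/(2·0.7²)) = 0.569918·exp(-0.65306) = 0.296614
  f_B = (1/(0.7·√(2π)))·exp(−(-2.3−-2.3)²/(2·0.7²)) = 0.569918·exp(-0.00000) = 0.569918
Multiply by the mixture weights:
  w_A·f_A = 0.05 × 0.296614 = 0.0148307
  w_B·f_B = 0.95 × 0.569918 = 0.541422
Evidence: 0.0148307 + 0.541422 = 0.556252
P(Regime A | x) ≈ 0.027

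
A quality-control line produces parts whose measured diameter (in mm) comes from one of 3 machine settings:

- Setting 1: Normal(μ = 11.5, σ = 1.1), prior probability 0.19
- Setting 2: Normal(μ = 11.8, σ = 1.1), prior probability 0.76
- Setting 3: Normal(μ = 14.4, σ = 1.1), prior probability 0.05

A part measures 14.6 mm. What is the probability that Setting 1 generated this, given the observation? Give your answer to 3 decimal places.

0.043

P(component k | x) = w_k·f_k(x) / marginal(x), where marginal(x) = Σ_j w_j·f_j(x).
Component likelihoods at x = 14.6 mm:
  L_1 = 0.00683757
  L_2 = 0.0142085
  L_3 = 0.356729
Prior × likelihood for each component:
  w_1·L_1 = 0.19 × 0.00683757 = 0.00129914
  w_2·L_2 = 0.76 × 0.0142085 = 0.0107984
  w_3·L_3 = 0.05 × 0.356729 = 0.0178365
Marginal: 0.00129914 + 0.0107984 + 0.0178365 = 0.029934
So the posterior for Setting 1 is 0.00129914 / 0.029934 ≈ 0.043.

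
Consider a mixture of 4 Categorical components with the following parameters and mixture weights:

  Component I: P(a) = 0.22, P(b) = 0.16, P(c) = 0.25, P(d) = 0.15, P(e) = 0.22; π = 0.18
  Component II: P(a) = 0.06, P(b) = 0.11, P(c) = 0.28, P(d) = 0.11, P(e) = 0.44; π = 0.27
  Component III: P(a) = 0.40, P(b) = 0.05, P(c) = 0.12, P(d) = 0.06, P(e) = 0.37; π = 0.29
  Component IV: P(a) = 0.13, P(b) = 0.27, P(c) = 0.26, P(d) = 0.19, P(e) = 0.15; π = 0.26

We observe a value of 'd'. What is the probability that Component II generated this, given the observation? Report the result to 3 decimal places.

Posterior ∝ prior × likelihood, so P(k | x) ∝ π_k f_k(x); normalise over all components.
Categorical probabilities:
  p_I = 0.15
  p_II = 0.11
  p_III = 0.06
  p_IV = 0.19
Unnormalised posteriors:
  π_I·p_I = 0.18 × 0.15 = 0.027
  π_II·p_II = 0.27 × 0.11 = 0.0297
  π_III·p_III = 0.29 × 0.06 = 0.0174
  π_IV·p_IV = 0.26 × 0.19 = 0.0494
Marginal: 0.027 + 0.0297 + 0.0174 + 0.0494 = 0.1235
P(Component II | x) = 0.0297 / 0.1235 ≈ 0.240

0.240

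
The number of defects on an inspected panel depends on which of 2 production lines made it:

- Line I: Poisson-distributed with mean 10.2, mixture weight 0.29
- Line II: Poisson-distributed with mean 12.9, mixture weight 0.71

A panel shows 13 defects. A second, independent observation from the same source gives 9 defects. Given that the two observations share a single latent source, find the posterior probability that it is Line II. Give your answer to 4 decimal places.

0.6597

P(component k | x) = w_k·f_k(x) / marginal(x), where marginal(x) = Σ_j w_j·f_j(x).
Since both observations come from the same component, the likelihood for component k is f_k(x₁)·f_k(x₂).
  f_I = [e^(−10.2)·10.2^13/13! = 0.0772179] × [0.122415] = 0.00945264
  f_II = [e^(−12.9)·12.9^13/13! = 0.109897] × [0.0680998] = 0.00748398
Multiply by the mixture weights:
  w_I·f_I = 0.29 × 0.00945264 = 0.00274126
  w_II·f_II = 0.71 × 0.00748398 = 0.00531363
Marginal: 0.00274126 + 0.00531363 = 0.00805489
Responsibility of Line II: 0.00531363 / 0.00805489 ≈ 0.6597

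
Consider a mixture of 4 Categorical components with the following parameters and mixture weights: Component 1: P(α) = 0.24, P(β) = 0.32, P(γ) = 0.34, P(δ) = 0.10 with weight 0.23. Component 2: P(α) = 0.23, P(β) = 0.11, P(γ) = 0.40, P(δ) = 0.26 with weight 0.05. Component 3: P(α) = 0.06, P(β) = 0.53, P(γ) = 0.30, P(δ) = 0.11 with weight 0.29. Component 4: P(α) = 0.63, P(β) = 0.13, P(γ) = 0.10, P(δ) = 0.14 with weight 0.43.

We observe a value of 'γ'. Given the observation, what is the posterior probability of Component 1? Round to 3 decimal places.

0.343

Apply Bayes' rule: the posterior for each component is proportional to its prior times its likelihood at x.
Evaluate each component's likelihood at the observed value:
  f_1 = P(γ | comp) = 0.34
  f_2 = P(γ | comp) = 0.40
  f_3 = P(γ | comp) = 0.30
  f_4 = P(γ | comp) = 0.10
Prior × likelihood for each component:
  w_1·f_1 = 0.23 × 0.34 = 0.0782
  w_2·f_2 = 0.05 × 0.4 = 0.02
  w_3·f_3 = 0.29 × 0.3 = 0.087
  w_4·f_4 = 0.43 × 0.1 = 0.043
Denominator: 0.0782 + 0.02 + 0.087 + 0.043 = 0.2282
So the posterior for Component 1 is 0.0782 / 0.2282 ≈ 0.343.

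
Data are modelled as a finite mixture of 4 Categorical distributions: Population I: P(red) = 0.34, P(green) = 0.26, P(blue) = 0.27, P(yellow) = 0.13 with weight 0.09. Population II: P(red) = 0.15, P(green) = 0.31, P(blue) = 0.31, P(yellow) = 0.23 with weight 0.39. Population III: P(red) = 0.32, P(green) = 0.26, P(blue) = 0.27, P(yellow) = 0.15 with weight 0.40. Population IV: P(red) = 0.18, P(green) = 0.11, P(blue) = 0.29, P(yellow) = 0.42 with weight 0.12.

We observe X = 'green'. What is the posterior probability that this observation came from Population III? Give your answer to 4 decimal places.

0.3977

P(component k | x) = π_k·f_k(x) / marginal(x), where marginal(x) = Σ_j π_j·f_j(x).
Categorical probabilities:
  p_I = 0.26
  p_II = 0.31
  p_III = 0.26
  p_IV = 0.11
Unnormalised posteriors:
  π_I·p_I = 0.09 × 0.26 = 0.0234
  π_II·p_II = 0.39 × 0.31 = 0.1209
  π_III·p_III = 0.40 × 0.26 = 0.104
  π_IV·p_IV = 0.12 × 0.11 = 0.0132
Denominator: 0.0234 + 0.1209 + 0.104 + 0.0132 = 0.2615
So the posterior for Population III is 0.104 / 0.2615 ≈ 0.3977.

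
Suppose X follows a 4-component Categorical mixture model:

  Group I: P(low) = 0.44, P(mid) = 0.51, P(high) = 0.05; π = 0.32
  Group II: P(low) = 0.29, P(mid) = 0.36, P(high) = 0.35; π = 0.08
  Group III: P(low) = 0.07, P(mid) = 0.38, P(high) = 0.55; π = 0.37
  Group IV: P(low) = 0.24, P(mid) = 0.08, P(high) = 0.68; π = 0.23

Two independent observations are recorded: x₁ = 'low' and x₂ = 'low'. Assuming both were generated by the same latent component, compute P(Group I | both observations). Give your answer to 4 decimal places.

0.7398

Posterior ∝ prior × likelihood, so P(k | x) ∝ π_k f_k(x); normalise over all components.
Since both observations come from the same component, the likelihood for component k is f_k(x₁)·f_k(x₂).
  L_I = [P(low | comp) = 0.44] × [0.44] = 0.1936
  L_II = [P(low | comp) = 0.29] × [0.29] = 0.0841
  L_III = [P(low | comp) = 0.07] × [0.07] = 0.0049
  L_IV = [P(low | comp) = 0.24] × [0.24] = 0.0576
Unnormalised posteriors:
  π_I·L_I = 0.32 × 0.1936 = 0.061952
  π_II·L_II = 0.08 × 0.0841 = 0.006728
  π_III·L_III = 0.37 × 0.0049 = 0.001813
  π_IV·L_IV = 0.23 × 0.0576 = 0.013248
Denominator: 0.061952 + 0.006728 + 0.001813 + 0.013248 = 0.083741
Responsibility of Group I: 0.061952 / 0.083741 ≈ 0.7398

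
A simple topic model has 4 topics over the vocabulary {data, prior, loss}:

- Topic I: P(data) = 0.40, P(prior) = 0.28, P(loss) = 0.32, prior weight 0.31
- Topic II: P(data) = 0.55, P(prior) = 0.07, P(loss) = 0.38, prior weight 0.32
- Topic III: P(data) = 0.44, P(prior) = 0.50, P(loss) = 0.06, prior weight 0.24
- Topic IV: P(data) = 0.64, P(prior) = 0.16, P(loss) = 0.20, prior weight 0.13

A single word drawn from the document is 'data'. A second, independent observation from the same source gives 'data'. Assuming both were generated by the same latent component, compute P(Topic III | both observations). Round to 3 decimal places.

0.189

By Bayes' theorem, P(k | x) = w_k f_k(x) / Σ_j w_j f_j(x).
Since both observations come from the same component, the likelihood for component k is f_k(x₁)·f_k(x₂).
  f_I = [P(data | comp) = 0.40] × [0.4] = 0.16
  f_II = [P(data | comp) = 0.55] × [0.55] = 0.3025
  f_III = [P(data | comp) = 0.44] × [0.44] = 0.1936
  f_IV = [P(data | comp) = 0.64] × [0.64] = 0.4096
Prior × likelihood for each component:
  w_I·f_I = 0.31 × 0.16 = 0.0496
  w_II·f_II = 0.32 × 0.3025 = 0.0968
  w_III·f_III = 0.24 × 0.1936 = 0.046464
  w_IV·f_IV = 0.13 × 0.4096 = 0.053248
Marginal: 0.0496 + 0.0968 + 0.046464 + 0.053248 = 0.246112
P(Topic III | x) = 0.046464 / 0.246112 ≈ 0.189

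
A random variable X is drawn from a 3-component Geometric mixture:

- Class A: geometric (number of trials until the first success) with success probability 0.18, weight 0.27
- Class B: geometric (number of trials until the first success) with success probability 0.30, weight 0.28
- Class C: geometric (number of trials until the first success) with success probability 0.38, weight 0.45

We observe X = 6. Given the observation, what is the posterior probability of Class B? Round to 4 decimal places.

0.2953

Posterior ∝ prior × likelihood, so P(k | x) ∝ π_k f_k(x); normalise over all components.
Evaluate each component's likelihood at the observed value:
  p_A = 0.18·(1−0.18)^5 = 0.18·0.37074 = 0.0667332
  p_B = 0.30·(1−0.30)^5 = 0.30·0.16807 = 0.050421
  p_C = 0.38·(1−0.38)^5 = 0.38·0.0916133 = 0.034813
Multiply by the mixture weights:
  π_A·p_A = 0.27 × 0.0667332 = 0.018018
  π_B·p_B = 0.28 × 0.050421 = 0.0141179
  π_C·p_C = 0.45 × 0.034813 = 0.0156659
Marginal: 0.018018 + 0.0141179 + 0.0156659 = 0.0478017
P(Class B | x) = 0.0141179 / 0.0478017 ≈ 0.2953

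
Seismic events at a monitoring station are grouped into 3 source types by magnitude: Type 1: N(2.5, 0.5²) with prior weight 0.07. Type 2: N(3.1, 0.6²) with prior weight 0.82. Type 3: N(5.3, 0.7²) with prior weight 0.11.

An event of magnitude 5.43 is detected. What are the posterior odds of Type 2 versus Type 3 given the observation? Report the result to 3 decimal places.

0.005

The posterior odds equal the prior odds times the likelihood ratio: (P(Z=i)/P(Z=j))·(f_i(x)/f_j(x)).
Normal densities:
  p_1 = (1/(0.5·√(2π)))·exp(−(5.43−2.5)²/(2·0.5²)) = 0.797885·exp(-17.16980) = 2.78734e-08
  p_2 = (1/(0.6·√(2π)))·exp(−(5.43−3.1)²/(2·0.6²)) = 0.664904·exp(-7.54014) = 0.000353279
  p_3 = (1/(0.7·√(2π)))·exp(−(5.43−5.3)²/(2·0.7²)) = 0.569918·exp(-0.01724) = 0.560174
Odds = (0.82/0.11) × (0.000353279/0.560174) = 7.45455 × 0.00063066 ≈ 0.005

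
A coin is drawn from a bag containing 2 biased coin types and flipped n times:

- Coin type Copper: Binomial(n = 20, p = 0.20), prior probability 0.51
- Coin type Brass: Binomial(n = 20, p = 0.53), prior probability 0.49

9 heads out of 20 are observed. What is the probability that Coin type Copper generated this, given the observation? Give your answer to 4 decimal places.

0.0531

Posterior ∝ prior × likelihood, so P(k | x) ∝ w_k f_k(x); normalise over all components.
Binomial probabilities:
  L_Copper = 0.00738696
  L_Brass = 0.137014
Unnormalised posteriors:
  w_Copper·L_Copper = 0.51 × 0.00738696 = 0.00376735
  w_Brass·L_Brass = 0.49 × 0.137014 = 0.0671369
Normaliser: 0.00376735 + 0.0671369 = 0.0709042
So the posterior for Coin type Copper is 0.00376735 / 0.0709042 ≈ 0.0531.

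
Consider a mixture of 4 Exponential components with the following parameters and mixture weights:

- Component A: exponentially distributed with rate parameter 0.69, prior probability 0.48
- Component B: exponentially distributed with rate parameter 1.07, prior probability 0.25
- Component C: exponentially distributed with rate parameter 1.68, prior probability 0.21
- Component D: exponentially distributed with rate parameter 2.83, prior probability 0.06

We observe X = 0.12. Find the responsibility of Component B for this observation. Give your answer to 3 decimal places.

Apply Bayes' rule: the posterior for each component is proportional to its prior times its likelihood at x.
Exponential densities:
  f_A = 0.69·e^(−0.69·0.12) = 0.69·e^(−0.0828) = 0.635169
  f_B = 1.07·e^(−1.07·0.12) = 1.07·e^(−0.1284) = 0.941067
  f_C = 1.68·e^(−1.68·0.12) = 1.68·e^(−0.2016) = 1.37327
  f_D = 2.83·e^(−2.83·0.12) = 2.83·e^(−0.3396) = 2.01512
Weight by the priors:
  π_A·f_A = 0.48 × 0.635169 = 0.304881
  π_B·f_B = 0.25 × 0.941067 = 0.235267
  π_C·f_C = 0.21 × 1.37327 = 0.288386
  π_D·f_D = 0.06 × 2.01512 = 0.120907
Evidence: 0.304881 + 0.235267 + 0.288386 + 0.120907 = 0.949441
So the posterior for Component B is 0.235267 / 0.949441 ≈ 0.248.

0.248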